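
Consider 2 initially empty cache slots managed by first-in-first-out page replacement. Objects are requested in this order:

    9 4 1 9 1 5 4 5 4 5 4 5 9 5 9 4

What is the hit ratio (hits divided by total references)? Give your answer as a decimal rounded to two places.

0.44

9 -> miss, frames (9)
4 -> miss, frames (9 4)
1 -> miss, evict 9, frames (4 1)
9 -> miss, evict 4, frames (1 9)
1 -> hit
5 -> miss, evict 1, frames (9 5)
4 -> miss, evict 9, frames (5 4)
5 -> hit
4 -> hit
5 -> hit
4 -> hit
5 -> hit
9 -> miss, evict 5, frames (4 9)
5 -> miss, evict 4, frames (9 5)
9 -> hit
4 -> miss, evict 9, frames (5 4)
Hits: 7 of 16 references → 7/16 = 0.4375.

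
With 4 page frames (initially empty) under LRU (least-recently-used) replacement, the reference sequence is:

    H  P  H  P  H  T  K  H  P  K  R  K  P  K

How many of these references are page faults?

5

H: fault, frames [H]
P: fault, frames [H, P]
H: hit
P: hit
H: hit
T: fault, frames [P, H, T]
K: fault, frames [P, H, T, K]
H: hit
P: hit
K: hit
R: fault, evict T, frames [H, P, K, R]
K: hit
P: hit
K: hit
Page faults: 5.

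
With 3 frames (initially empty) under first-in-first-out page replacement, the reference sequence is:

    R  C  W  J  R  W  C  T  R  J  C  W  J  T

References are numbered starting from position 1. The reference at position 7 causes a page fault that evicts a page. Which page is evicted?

W

pos 1: R → miss, frames [R]
pos 2: C → miss, frames [R, C]
pos 3: W → miss, frames [R, C, W]
pos 4: J → miss, evict R, frames [C, W, J]
pos 5: R → miss, evict C, frames [W, J, R]
pos 6: W → hit
pos 7: C → miss, evict W, frames [J, R, C]
At position 7, page W is evicted.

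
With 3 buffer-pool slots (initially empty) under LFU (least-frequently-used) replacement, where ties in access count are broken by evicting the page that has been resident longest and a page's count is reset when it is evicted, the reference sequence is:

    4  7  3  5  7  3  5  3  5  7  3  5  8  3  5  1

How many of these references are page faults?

6

4 → miss, frames [4]
7 → miss, frames [4, 7]
3 → miss, frames [4, 7, 3]
5 → miss, evict 4, frames [7, 3, 5]
7 → hit
3 → hit
5 → hit
3 → hit
5 → hit
7 → hit
3 → hit
5 → hit
8 → miss, evict 7, frames [3, 5, 8]
3 → hit
5 → hit
1 → miss, evict 8, frames [3, 5, 1]
Page faults: 6.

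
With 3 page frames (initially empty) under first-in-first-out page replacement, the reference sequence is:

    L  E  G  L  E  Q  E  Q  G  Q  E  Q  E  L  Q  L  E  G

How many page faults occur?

L -> fault, frames {L}
E -> fault, frames {L,E}
G -> fault, frames {L,E,G}
L -> hit
E -> hit
Q -> fault, evict L, frames {E,G,Q}
E -> hit
Q -> hit
G -> hit
Q -> hit
E -> hit
Q -> hit
E -> hit
L -> fault, evict E, frames {G,Q,L}
Q -> hit
L -> hit
E -> fault, evict G, frames {Q,L,E}
G -> fault, evict Q, frames {L,E,G}
Page faults: 7.

7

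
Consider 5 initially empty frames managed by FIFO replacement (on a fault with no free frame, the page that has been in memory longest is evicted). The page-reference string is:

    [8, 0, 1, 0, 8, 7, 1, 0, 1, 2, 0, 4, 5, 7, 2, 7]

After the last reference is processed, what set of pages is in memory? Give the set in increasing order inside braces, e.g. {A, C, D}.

8 -> miss, frames (8)
0 -> miss, frames (8 0)
1 -> miss, frames (8 0 1)
0 -> hit
8 -> hit
7 -> miss, frames (8 0 1 7)
1 -> hit
0 -> hit
1 -> hit
2 -> miss, frames (8 0 1 7 2)
0 -> hit
4 -> miss, evict 8, frames (0 1 7 2 4)
5 -> miss, evict 0, frames (1 7 2 4 5)
7 -> hit
2 -> hit
7 -> hit

{1, 2, 4, 5, 7}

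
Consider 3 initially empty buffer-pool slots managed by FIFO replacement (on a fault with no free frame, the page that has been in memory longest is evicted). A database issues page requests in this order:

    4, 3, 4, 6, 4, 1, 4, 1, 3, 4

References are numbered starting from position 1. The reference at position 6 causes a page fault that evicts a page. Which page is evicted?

pos 1: 4 -> miss, frames [4]
pos 2: 3 -> miss, frames [4, 3]
pos 3: 4 -> hit
pos 4: 6 -> miss, frames [4, 3, 6]
pos 5: 4 -> hit
pos 6: 1 -> miss, evict 4, frames [3, 6, 1]
At position 6, page 4 is evicted.

4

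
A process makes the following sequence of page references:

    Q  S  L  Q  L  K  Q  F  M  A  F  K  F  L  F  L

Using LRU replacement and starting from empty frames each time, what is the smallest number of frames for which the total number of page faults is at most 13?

f=1: 16 faults
f=2: 12 faults
f=3: 9 faults
f=4: 9 faults
f=5: 8 faults
f=6: 7 faults
f=7: 7 faults
Smallest f with faults ≤ 13 is 2.

2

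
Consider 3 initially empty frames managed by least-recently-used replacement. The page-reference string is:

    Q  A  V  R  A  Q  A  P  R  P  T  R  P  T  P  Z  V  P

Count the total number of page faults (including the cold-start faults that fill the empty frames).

10

Q -> fault, frames {Q}
A -> fault, frames {Q,A}
V -> fault, frames {Q,A,V}
R -> fault, evict Q, frames {A,V,R}
A -> hit
Q -> fault, evict V, frames {R,A,Q}
A -> hit
P -> fault, evict R, frames {Q,A,P}
R -> fault, evict Q, frames {A,P,R}
P -> hit
T -> fault, evict A, frames {R,P,T}
R -> hit
P -> hit
T -> hit
P -> hit
Z -> fault, evict R, frames {T,P,Z}
V -> fault, evict T, frames {P,Z,V}
P -> hit
Page faults: 10.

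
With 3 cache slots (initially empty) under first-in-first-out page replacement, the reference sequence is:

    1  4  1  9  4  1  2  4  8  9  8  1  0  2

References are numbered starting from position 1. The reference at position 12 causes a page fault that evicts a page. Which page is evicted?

9

pos 1: 1 → miss, frames [1]
pos 2: 4 → miss, frames [1, 4]
pos 3: 1 → hit
pos 4: 9 → miss, frames [1, 4, 9]
pos 5: 4 → hit
pos 6: 1 → hit
pos 7: 2 → miss, evict 1, frames [4, 9, 2]
pos 8: 4 → hit
pos 9: 8 → miss, evict 4, frames [9, 2, 8]
pos 10: 9 → hit
pos 11: 8 → hit
pos 12: 1 → miss, evict 9, frames [2, 8, 1]
At position 12, page 9 is evicted.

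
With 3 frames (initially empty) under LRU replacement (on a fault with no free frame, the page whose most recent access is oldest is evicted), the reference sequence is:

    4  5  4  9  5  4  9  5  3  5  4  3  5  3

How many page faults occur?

4 -> fault, frames (4)
5 -> fault, frames (4 5)
4 -> hit
9 -> fault, frames (5 4 9)
5 -> hit
4 -> hit
9 -> hit
5 -> hit
3 -> fault, evict 4, frames (9 5 3)
5 -> hit
4 -> fault, evict 9, frames (3 5 4)
3 -> hit
5 -> hit
3 -> hit
Page faults: 5.

5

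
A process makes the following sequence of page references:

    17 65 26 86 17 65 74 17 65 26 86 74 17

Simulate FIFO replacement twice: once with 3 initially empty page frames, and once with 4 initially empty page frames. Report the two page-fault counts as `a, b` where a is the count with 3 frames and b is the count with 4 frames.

3 frames: F F F F F F F . . F F . F → 10 faults.
4 frames: F F F F . . F F F F F F F → 11 faults.
11 > 10: adding a frame increased faults — Belady's anomaly.

10, 11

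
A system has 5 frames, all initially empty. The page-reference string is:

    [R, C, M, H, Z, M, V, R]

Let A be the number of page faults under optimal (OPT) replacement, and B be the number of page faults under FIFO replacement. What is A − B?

-1

Under OPT: F F F F F . F . → 6 faults.
Under FIFO: F F F F F . F F → 7 faults.
A − B = 6 − 7 = -1.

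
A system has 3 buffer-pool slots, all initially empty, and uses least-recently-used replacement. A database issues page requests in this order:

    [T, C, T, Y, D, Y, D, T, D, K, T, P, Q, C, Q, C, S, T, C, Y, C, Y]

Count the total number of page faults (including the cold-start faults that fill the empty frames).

11

T → fault, frames {T}
C → fault, frames {T,C}
T → hit
Y → fault, frames {C,T,Y}
D → fault, evict C, frames {T,Y,D}
Y → hit
D → hit
T → hit
D → hit
K → fault, evict Y, frames {T,D,K}
T → hit
P → fault, evict D, frames {K,T,P}
Q → fault, evict K, frames {T,P,Q}
C → fault, evict T, frames {P,Q,C}
Q → hit
C → hit
S → fault, evict P, frames {Q,C,S}
T → fault, evict Q, frames {C,S,T}
C → hit
Y → fault, evict S, frames {T,C,Y}
C → hit
Y → hit
Page faults: 11.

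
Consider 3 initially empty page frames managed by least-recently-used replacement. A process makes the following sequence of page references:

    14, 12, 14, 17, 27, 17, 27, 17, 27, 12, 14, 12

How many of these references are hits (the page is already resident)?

14 -> fault, frames (14)
12 -> fault, frames (14 12)
14 -> hit
17 -> fault, frames (12 14 17)
27 -> fault, evict 12, frames (14 17 27)
17 -> hit
27 -> hit
17 -> hit
27 -> hit
12 -> fault, evict 14, frames (17 27 12)
14 -> fault, evict 17, frames (27 12 14)
12 -> hit
Hits: 6.

6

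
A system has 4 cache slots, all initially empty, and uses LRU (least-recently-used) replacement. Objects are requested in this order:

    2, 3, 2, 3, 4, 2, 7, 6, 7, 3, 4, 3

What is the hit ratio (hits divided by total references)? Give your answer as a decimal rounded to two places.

2 → miss, frames {2}
3 → miss, frames {2,3}
2 → hit
3 → hit
4 → miss, frames {2,3,4}
2 → hit
7 → miss, frames {3,4,2,7}
6 → miss, evict 3, frames {4,2,7,6}
7 → hit
3 → miss, evict 4, frames {2,6,7,3}
4 → miss, evict 2, frames {6,7,3,4}
3 → hit
Hits: 5 of 12 references → 5/12 = 0.4167.

0.42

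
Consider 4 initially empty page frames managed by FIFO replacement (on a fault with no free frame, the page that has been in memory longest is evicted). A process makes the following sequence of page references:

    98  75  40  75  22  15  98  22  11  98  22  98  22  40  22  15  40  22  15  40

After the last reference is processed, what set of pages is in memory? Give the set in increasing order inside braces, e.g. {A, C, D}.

{11, 15, 22, 40}

98 → miss, frames {98}
75 → miss, frames {98,75}
40 → miss, frames {98,75,40}
75 → hit
22 → miss, frames {98,75,40,22}
15 → miss, evict 98, frames {75,40,22,15}
98 → miss, evict 75, frames {40,22,15,98}
22 → hit
11 → miss, evict 40, frames {22,15,98,11}
98 → hit
22 → hit
98 → hit
22 → hit
40 → miss, evict 22, frames {15,98,11,40}
22 → miss, evict 15, frames {98,11,40,22}
15 → miss, evict 98, frames {11,40,22,15}
40 → hit
22 → hit
15 → hit
40 → hit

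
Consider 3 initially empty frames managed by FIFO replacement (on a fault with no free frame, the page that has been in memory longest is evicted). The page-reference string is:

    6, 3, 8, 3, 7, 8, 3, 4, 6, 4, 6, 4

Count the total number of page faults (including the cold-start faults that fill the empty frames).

6

6 -> miss, frames (6)
3 -> miss, frames (6 3)
8 -> miss, frames (6 3 8)
3 -> hit
7 -> miss, evict 6, frames (3 8 7)
8 -> hit
3 -> hit
4 -> miss, evict 3, frames (8 7 4)
6 -> miss, evict 8, frames (7 4 6)
4 -> hit
6 -> hit
4 -> hit
Page faults: 6.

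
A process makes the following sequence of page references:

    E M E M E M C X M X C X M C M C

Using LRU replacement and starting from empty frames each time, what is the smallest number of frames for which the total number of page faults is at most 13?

2

f=1: 16 faults
f=2: 8 faults
f=3: 4 faults
f=4: 4 faults
Smallest f with faults ≤ 13 is 2.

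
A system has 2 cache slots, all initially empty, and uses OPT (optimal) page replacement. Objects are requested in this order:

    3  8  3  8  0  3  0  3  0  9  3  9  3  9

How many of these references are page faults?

4

3: miss, frames (3)
8: miss, frames (3 8)
3: hit
8: hit
0: miss, evict 8, frames (3 0)
3: hit
0: hit
3: hit
0: hit
9: miss, evict 0, frames (3 9)
3: hit
9: hit
3: hit
9: hit
Page faults: 4.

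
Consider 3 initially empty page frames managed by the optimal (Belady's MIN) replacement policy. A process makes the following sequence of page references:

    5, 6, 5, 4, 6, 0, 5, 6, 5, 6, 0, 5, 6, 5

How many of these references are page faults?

4

5 → fault, frames {5}
6 → fault, frames {5,6}
5 → hit
4 → fault, frames {5,6,4}
6 → hit
0 → fault, evict 4, frames {5,6,0}
5 → hit
6 → hit
5 → hit
6 → hit
0 → hit
5 → hit
6 → hit
5 → hit
Page faults: 4.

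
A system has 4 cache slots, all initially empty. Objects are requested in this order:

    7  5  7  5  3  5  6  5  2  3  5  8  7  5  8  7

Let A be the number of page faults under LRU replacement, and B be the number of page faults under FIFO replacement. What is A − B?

-1

Under LRU: F F . . F . F . F . . F F . . . → 7 faults.
Under FIFO: F F . . F . F . F . . F F F . . → 8 faults.
A − B = 7 − 8 = -1.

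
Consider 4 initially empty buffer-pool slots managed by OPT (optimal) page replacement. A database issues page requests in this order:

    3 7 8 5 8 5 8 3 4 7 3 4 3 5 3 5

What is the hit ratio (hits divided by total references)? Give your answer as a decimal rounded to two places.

0.69

3 -> fault, frames [3]
7 -> fault, frames [3, 7]
8 -> fault, frames [3, 7, 8]
5 -> fault, frames [3, 7, 8, 5]
8 -> hit
5 -> hit
8 -> hit
3 -> hit
4 -> fault, evict 8, frames [3, 7, 5, 4]
7 -> hit
3 -> hit
4 -> hit
3 -> hit
5 -> hit
3 -> hit
5 -> hit
Hits: 11 of 16 references → 11/16 = 0.6875.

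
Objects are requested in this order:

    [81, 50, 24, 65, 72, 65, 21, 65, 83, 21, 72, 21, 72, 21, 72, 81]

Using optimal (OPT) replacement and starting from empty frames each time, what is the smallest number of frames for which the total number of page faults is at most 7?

4

f=1: 16 faults
f=2: 9 faults
f=3: 8 faults
f=4: 7 faults
f=5: 7 faults
f=6: 7 faults
f=7: 7 faults
Smallest f with faults ≤ 7 is 4.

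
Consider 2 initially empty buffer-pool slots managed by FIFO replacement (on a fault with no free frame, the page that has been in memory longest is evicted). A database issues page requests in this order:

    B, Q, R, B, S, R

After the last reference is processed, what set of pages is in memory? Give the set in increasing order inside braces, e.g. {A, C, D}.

{R, S}

B → fault, frames (B)
Q → fault, frames (B Q)
R → fault, evict B, frames (Q R)
B → fault, evict Q, frames (R B)
S → fault, evict R, frames (B S)
R → fault, evict B, frames (S R)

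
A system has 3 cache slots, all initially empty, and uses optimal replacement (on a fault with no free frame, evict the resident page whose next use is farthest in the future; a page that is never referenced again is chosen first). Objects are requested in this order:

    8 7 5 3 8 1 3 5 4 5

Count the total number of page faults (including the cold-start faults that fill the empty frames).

6

8 -> miss, frames (8)
7 -> miss, frames (8 7)
5 -> miss, frames (8 7 5)
3 -> miss, evict 7, frames (8 5 3)
8 -> hit
1 -> miss, evict 8, frames (5 3 1)
3 -> hit
5 -> hit
4 -> miss, evict 1, frames (5 3 4)
5 -> hit
Page faults: 6.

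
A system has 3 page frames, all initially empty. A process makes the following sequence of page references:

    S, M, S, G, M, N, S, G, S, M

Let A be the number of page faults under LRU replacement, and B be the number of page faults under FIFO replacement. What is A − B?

1

Under LRU: F F . F . F F F . F → 7 faults.
Under FIFO: F F . F . F F . . F → 6 faults.
A − B = 7 − 6 = 1.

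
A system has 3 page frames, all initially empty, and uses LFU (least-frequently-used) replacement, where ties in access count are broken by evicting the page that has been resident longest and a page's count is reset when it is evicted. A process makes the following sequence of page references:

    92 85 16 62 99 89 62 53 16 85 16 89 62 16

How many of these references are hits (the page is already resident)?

4

92 → miss, frames [92]
85 → miss, frames [92, 85]
16 → miss, frames [92, 85, 16]
62 → miss, evict 92, frames [85, 16, 62]
99 → miss, evict 85, frames [16, 62, 99]
89 → miss, evict 16, frames [62, 99, 89]
62 → hit
53 → miss, evict 99, frames [62, 89, 53]
16 → miss, evict 89, frames [62, 53, 16]
85 → miss, evict 53, frames [62, 16, 85]
16 → hit
89 → miss, evict 85, frames [62, 16, 89]
62 → hit
16 → hit
Hits: 4.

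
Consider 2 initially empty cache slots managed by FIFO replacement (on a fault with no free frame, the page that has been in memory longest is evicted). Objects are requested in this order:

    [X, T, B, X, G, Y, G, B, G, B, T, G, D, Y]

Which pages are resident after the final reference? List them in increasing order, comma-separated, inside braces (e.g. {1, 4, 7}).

{D, Y}

X -> miss, frames [X]
T -> miss, frames [X, T]
B -> miss, evict X, frames [T, B]
X -> miss, evict T, frames [B, X]
G -> miss, evict B, frames [X, G]
Y -> miss, evict X, frames [G, Y]
G -> hit
B -> miss, evict G, frames [Y, B]
G -> miss, evict Y, frames [B, G]
B -> hit
T -> miss, evict B, frames [G, T]
G -> hit
D -> miss, evict G, frames [T, D]
Y -> miss, evict T, frames [D, Y]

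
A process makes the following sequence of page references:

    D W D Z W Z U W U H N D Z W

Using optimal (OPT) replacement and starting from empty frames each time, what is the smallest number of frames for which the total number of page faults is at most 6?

4

f=1: 14 faults
f=2: 8 faults
f=3: 7 faults
f=4: 6 faults
f=5: 6 faults
f=6: 6 faults
Smallest f with faults ≤ 6 is 4.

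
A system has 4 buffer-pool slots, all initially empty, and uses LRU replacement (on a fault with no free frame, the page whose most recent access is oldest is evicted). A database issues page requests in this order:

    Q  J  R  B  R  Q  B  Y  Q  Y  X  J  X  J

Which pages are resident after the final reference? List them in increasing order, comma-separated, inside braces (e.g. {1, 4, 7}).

Q → miss, frames {Q}
J → miss, frames {Q,J}
R → miss, frames {Q,J,R}
B → miss, frames {Q,J,R,B}
R → hit
Q → hit
B → hit
Y → miss, evict J, frames {R,Q,B,Y}
Q → hit
Y → hit
X → miss, evict R, frames {B,Q,Y,X}
J → miss, evict B, frames {Q,Y,X,J}
X → hit
J → hit

{J, Q, X, Y}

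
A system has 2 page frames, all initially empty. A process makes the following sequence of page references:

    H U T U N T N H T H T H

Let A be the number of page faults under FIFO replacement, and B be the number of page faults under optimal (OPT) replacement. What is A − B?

1

Under FIFO: F F F . F . . F F . . . → 6 faults.
Under OPT: F F F . F . . F . . . . → 5 faults.
A − B = 6 − 5 = 1.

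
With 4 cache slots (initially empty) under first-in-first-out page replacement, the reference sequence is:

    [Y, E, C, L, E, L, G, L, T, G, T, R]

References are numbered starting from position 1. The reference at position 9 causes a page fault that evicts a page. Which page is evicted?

E

pos 1: Y: fault, frames (Y)
pos 2: E: fault, frames (Y E)
pos 3: C: fault, frames (Y E C)
pos 4: L: fault, frames (Y E C L)
pos 5: E: hit
pos 6: L: hit
pos 7: G: fault, evict Y, frames (E C L G)
pos 8: L: hit
pos 9: T: fault, evict E, frames (C L G T)
At position 9, page E is evicted.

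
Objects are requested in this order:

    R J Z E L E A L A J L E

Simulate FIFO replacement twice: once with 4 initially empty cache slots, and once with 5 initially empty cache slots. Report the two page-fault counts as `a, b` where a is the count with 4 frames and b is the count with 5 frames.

4 frames: F F F F F . F . . F . . → 7 faults.
5 frames: F F F F F . F . . . . . → 6 faults.
6 < 7: adding a frame reduced faults, as is typical.

7, 6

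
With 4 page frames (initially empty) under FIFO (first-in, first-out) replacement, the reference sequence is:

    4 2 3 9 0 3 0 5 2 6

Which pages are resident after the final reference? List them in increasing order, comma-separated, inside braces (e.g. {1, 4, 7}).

{0, 2, 5, 6}

4 -> miss, frames (4)
2 -> miss, frames (4 2)
3 -> miss, frames (4 2 3)
9 -> miss, frames (4 2 3 9)
0 -> miss, evict 4, frames (2 3 9 0)
3 -> hit
0 -> hit
5 -> miss, evict 2, frames (3 9 0 5)
2 -> miss, evict 3, frames (9 0 5 2)
6 -> miss, evict 9, frames (0 5 2 6)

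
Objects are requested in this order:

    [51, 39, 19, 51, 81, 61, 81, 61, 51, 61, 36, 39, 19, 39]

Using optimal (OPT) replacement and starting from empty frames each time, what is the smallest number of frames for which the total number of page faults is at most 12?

2

f=1: 14 faults
f=2: 9 faults
f=3: 8 faults
f=4: 7 faults
f=5: 6 faults
f=6: 6 faults
Smallest f with faults ≤ 12 is 2.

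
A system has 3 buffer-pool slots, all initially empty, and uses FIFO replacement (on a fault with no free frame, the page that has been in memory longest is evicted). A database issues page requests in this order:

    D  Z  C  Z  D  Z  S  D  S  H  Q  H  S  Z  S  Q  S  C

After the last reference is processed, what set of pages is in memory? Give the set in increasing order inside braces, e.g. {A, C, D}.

D -> fault, frames (D)
Z -> fault, frames (D Z)
C -> fault, frames (D Z C)
Z -> hit
D -> hit
Z -> hit
S -> fault, evict D, frames (Z C S)
D -> fault, evict Z, frames (C S D)
S -> hit
H -> fault, evict C, frames (S D H)
Q -> fault, evict S, frames (D H Q)
H -> hit
S -> fault, evict D, frames (H Q S)
Z -> fault, evict H, frames (Q S Z)
S -> hit
Q -> hit
S -> hit
C -> fault, evict Q, frames (S Z C)

{C, S, Z}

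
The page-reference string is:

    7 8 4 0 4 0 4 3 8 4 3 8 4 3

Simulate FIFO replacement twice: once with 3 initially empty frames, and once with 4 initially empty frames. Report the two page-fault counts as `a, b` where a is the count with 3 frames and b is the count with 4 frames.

3 frames: F F F F . . . F F F . . . . → 7 faults.
4 frames: F F F F . . . F . . . . . . → 5 faults.
5 < 7: adding a frame reduced faults, as is typical.

7, 5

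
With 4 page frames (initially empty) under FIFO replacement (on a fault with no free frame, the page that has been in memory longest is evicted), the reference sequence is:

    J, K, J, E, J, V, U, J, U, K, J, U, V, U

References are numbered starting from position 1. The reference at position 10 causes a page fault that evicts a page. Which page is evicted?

pos 1: J: fault, frames {J}
pos 2: K: fault, frames {J,K}
pos 3: J: hit
pos 4: E: fault, frames {J,K,E}
pos 5: J: hit
pos 6: V: fault, frames {J,K,E,V}
pos 7: U: fault, evict J, frames {K,E,V,U}
pos 8: J: fault, evict K, frames {E,V,U,J}
pos 9: U: hit
pos 10: K: fault, evict E, frames {V,U,J,K}
At position 10, page E is evicted.

E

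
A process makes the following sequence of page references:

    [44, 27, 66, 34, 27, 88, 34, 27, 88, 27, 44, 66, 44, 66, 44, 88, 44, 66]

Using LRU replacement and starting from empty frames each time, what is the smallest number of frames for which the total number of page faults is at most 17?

f=1: 18 faults
f=2: 13 faults
f=3: 8 faults
f=4: 7 faults
f=5: 5 faults
Smallest f with faults ≤ 17 is 2.

2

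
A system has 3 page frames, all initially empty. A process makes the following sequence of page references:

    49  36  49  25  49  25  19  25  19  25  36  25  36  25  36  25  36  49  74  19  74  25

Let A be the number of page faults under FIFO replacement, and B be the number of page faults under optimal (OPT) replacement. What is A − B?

1

Under FIFO: F F . F . . F . . . . . . . . . . F F . . F → 7 faults.
Under OPT: F F . F . . F . . . . . . . . . . F F . . . → 6 faults.
A − B = 7 − 6 = 1.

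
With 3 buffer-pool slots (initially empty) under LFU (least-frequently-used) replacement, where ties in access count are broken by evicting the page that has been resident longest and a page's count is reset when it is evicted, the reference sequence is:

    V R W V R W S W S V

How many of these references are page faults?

V → fault, frames {V}
R → fault, frames {V,R}
W → fault, frames {V,R,W}
V → hit
R → hit
W → hit
S → fault, evict V, frames {R,W,S}
W → hit
S → hit
V → fault, evict R, frames {W,S,V}
Page faults: 5.

5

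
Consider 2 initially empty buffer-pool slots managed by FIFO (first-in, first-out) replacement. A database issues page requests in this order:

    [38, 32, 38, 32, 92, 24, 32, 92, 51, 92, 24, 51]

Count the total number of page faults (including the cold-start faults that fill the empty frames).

38: miss, frames (38)
32: miss, frames (38 32)
38: hit
32: hit
92: miss, evict 38, frames (32 92)
24: miss, evict 32, frames (92 24)
32: miss, evict 92, frames (24 32)
92: miss, evict 24, frames (32 92)
51: miss, evict 32, frames (92 51)
92: hit
24: miss, evict 92, frames (51 24)
51: hit
Page faults: 8.

8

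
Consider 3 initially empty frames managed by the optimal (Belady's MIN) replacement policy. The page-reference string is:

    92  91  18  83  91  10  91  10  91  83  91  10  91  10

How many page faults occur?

92 -> miss, frames [92]
91 -> miss, frames [92, 91]
18 -> miss, frames [92, 91, 18]
83 -> miss, evict 18, frames [92, 91, 83]
91 -> hit
10 -> miss, evict 92, frames [91, 83, 10]
91 -> hit
10 -> hit
91 -> hit
83 -> hit
91 -> hit
10 -> hit
91 -> hit
10 -> hit
Page faults: 5.

5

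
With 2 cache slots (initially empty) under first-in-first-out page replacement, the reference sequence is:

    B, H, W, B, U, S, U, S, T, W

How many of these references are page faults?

8

B → miss, frames [B]
H → miss, frames [B, H]
W → miss, evict B, frames [H, W]
B → miss, evict H, frames [W, B]
U → miss, evict W, frames [B, U]
S → miss, evict B, frames [U, S]
U → hit
S → hit
T → miss, evict U, frames [S, T]
W → miss, evict S, frames [T, W]
Page faults: 8.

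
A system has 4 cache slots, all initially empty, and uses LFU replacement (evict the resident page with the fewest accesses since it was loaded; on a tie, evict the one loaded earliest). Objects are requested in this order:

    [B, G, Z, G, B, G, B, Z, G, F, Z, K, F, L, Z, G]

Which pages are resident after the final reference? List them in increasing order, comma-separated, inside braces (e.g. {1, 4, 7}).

B -> fault, frames {B}
G -> fault, frames {B,G}
Z -> fault, frames {B,G,Z}
G -> hit
B -> hit
G -> hit
B -> hit
Z -> hit
G -> hit
F -> fault, frames {B,G,Z,F}
Z -> hit
K -> fault, evict F, frames {B,G,Z,K}
F -> fault, evict K, frames {B,G,Z,F}
L -> fault, evict F, frames {B,G,Z,L}
Z -> hit
G -> hit

{B, G, L, Z}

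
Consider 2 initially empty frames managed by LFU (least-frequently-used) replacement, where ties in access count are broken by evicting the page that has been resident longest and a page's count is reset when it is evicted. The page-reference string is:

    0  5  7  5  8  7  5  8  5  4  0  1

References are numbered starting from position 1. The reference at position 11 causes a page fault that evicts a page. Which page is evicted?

4

pos 1: 0 -> miss, frames {0}
pos 2: 5 -> miss, frames {0,5}
pos 3: 7 -> miss, evict 0, frames {5,7}
pos 4: 5 -> hit
pos 5: 8 -> miss, evict 7, frames {5,8}
pos 6: 7 -> miss, evict 8, frames {5,7}
pos 7: 5 -> hit
pos 8: 8 -> miss, evict 7, frames {5,8}
pos 9: 5 -> hit
pos 10: 4 -> miss, evict 8, frames {5,4}
pos 11: 0 -> miss, evict 4, frames {5,0}
At position 11, page 4 is evicted.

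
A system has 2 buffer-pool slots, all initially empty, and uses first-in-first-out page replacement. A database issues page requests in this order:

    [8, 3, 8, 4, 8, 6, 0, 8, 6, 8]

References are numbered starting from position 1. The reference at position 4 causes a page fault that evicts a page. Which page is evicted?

8

pos 1: 8 → miss, frames (8)
pos 2: 3 → miss, frames (8 3)
pos 3: 8 → hit
pos 4: 4 → miss, evict 8, frames (3 4)
At position 4, page 8 is evicted.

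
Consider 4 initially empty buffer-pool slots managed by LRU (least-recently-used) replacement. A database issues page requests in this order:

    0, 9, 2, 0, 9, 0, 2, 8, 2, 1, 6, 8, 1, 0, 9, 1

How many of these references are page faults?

0 → miss, frames (0)
9 → miss, frames (0 9)
2 → miss, frames (0 9 2)
0 → hit
9 → hit
0 → hit
2 → hit
8 → miss, frames (9 0 2 8)
2 → hit
1 → miss, evict 9, frames (0 8 2 1)
6 → miss, evict 0, frames (8 2 1 6)
8 → hit
1 → hit
0 → miss, evict 2, frames (6 8 1 0)
9 → miss, evict 6, frames (8 1 0 9)
1 → hit
Page faults: 8.

8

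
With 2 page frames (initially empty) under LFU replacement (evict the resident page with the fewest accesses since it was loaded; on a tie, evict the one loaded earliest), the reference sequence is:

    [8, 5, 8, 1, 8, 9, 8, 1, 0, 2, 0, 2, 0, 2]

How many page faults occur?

8 → miss, frames (8)
5 → miss, frames (8 5)
8 → hit
1 → miss, evict 5, frames (8 1)
8 → hit
9 → miss, evict 1, frames (8 9)
8 → hit
1 → miss, evict 9, frames (8 1)
0 → miss, evict 1, frames (8 0)
2 → miss, evict 0, frames (8 2)
0 → miss, evict 2, frames (8 0)
2 → miss, evict 0, frames (8 2)
0 → miss, evict 2, frames (8 0)
2 → miss, evict 0, frames (8 2)
Page faults: 11.

11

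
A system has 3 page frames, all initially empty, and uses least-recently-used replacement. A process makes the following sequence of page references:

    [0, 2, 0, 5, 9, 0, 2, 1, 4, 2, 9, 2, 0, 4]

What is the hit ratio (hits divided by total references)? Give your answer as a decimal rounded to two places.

0 -> fault, frames (0)
2 -> fault, frames (0 2)
0 -> hit
5 -> fault, frames (2 0 5)
9 -> fault, evict 2, frames (0 5 9)
0 -> hit
2 -> fault, evict 5, frames (9 0 2)
1 -> fault, evict 9, frames (0 2 1)
4 -> fault, evict 0, frames (2 1 4)
2 -> hit
9 -> fault, evict 1, frames (4 2 9)
2 -> hit
0 -> fault, evict 4, frames (9 2 0)
4 -> fault, evict 9, frames (2 0 4)
Hits: 4 of 14 references → 4/14 = 0.2857.

0.29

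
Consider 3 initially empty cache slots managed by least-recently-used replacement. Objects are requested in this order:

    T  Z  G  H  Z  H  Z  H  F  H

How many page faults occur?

5

T: fault, frames (T)
Z: fault, frames (T Z)
G: fault, frames (T Z G)
H: fault, evict T, frames (Z G H)
Z: hit
H: hit
Z: hit
H: hit
F: fault, evict G, frames (Z H F)
H: hit
Page faults: 5.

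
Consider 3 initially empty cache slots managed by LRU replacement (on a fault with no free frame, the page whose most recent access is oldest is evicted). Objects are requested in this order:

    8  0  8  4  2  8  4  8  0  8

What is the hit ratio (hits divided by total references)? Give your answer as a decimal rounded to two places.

0.50

8 → fault, frames {8}
0 → fault, frames {8,0}
8 → hit
4 → fault, frames {0,8,4}
2 → fault, evict 0, frames {8,4,2}
8 → hit
4 → hit
8 → hit
0 → fault, evict 2, frames {4,8,0}
8 → hit
Hits: 5 of 10 references → 5/10 = 0.5000.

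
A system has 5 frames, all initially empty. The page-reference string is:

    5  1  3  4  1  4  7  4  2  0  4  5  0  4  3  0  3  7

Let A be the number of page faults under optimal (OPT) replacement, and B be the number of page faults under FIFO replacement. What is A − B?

Under OPT: F F F F . . F . F F . . . . . . . . → 7 faults.
Under FIFO: F F F F . . F . F F . F . . F . . . → 9 faults.
A − B = 7 − 9 = -2.

-2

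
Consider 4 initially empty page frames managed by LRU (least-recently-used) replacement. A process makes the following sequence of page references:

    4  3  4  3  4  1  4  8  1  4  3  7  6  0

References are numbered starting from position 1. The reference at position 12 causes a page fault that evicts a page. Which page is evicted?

pos 1: 4 → miss, frames (4)
pos 2: 3 → miss, frames (4 3)
pos 3: 4 → hit
pos 4: 3 → hit
pos 5: 4 → hit
pos 6: 1 → miss, frames (3 4 1)
pos 7: 4 → hit
pos 8: 8 → miss, frames (3 1 4 8)
pos 9: 1 → hit
pos 10: 4 → hit
pos 11: 3 → hit
pos 12: 7 → miss, evict 8, frames (1 4 3 7)
At position 12, page 8 is evicted.

8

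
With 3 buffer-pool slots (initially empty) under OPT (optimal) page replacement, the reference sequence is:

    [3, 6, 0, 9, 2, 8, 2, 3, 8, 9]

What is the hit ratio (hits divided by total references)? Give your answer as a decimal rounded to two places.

0.30

3: miss, frames [3]
6: miss, frames [3, 6]
0: miss, frames [3, 6, 0]
9: miss, evict 0, frames [3, 6, 9]
2: miss, evict 6, frames [3, 9, 2]
8: miss, evict 9, frames [3, 2, 8]
2: hit
3: hit
8: hit
9: miss, evict 8, frames [3, 2, 9]
Hits: 3 of 10 references → 3/10 = 0.3000.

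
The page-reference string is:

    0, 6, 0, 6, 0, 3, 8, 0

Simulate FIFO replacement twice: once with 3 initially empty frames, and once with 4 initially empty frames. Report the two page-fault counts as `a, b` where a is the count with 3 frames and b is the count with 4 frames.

5, 4

3 frames: F F . . . F F F → 5 faults.
4 frames: F F . . . F F . → 4 faults.
4 < 5: adding a frame reduced faults, as is typical.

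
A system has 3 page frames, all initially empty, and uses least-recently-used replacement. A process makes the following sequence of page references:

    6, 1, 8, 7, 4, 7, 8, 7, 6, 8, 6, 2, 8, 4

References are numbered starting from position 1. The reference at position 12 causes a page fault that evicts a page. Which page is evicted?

pos 1: 6 → miss, frames {6}
pos 2: 1 → miss, frames {6,1}
pos 3: 8 → miss, frames {6,1,8}
pos 4: 7 → miss, evict 6, frames {1,8,7}
pos 5: 4 → miss, evict 1, frames {8,7,4}
pos 6: 7 → hit
pos 7: 8 → hit
pos 8: 7 → hit
pos 9: 6 → miss, evict 4, frames {8,7,6}
pos 10: 8 → hit
pos 11: 6 → hit
pos 12: 2 → miss, evict 7, frames {8,6,2}
At position 12, page 7 is evicted.

7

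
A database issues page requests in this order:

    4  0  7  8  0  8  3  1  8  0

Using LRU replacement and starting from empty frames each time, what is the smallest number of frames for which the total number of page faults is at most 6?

f=1: 10 faults
f=2: 9 faults
f=3: 7 faults
f=4: 6 faults
f=5: 6 faults
f=6: 6 faults
Smallest f with faults ≤ 6 is 4.

4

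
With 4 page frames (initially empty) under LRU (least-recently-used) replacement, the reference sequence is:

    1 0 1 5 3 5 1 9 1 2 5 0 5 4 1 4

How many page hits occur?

7

1 -> miss, frames [1]
0 -> miss, frames [1, 0]
1 -> hit
5 -> miss, frames [0, 1, 5]
3 -> miss, frames [0, 1, 5, 3]
5 -> hit
1 -> hit
9 -> miss, evict 0, frames [3, 5, 1, 9]
1 -> hit
2 -> miss, evict 3, frames [5, 9, 1, 2]
5 -> hit
0 -> miss, evict 9, frames [1, 2, 5, 0]
5 -> hit
4 -> miss, evict 1, frames [2, 0, 5, 4]
1 -> miss, evict 2, frames [0, 5, 4, 1]
4 -> hit
Hits: 7.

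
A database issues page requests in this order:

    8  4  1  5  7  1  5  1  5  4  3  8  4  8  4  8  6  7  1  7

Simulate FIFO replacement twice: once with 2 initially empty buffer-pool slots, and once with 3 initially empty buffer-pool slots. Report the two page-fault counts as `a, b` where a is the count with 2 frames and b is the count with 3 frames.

2 frames: F F F F F F F . . F F F F . . . F F F . → 14 faults.
3 frames: F F F F F . . . . F F F . . . . F F F . → 11 faults.
11 < 14: adding a frame reduced faults, as is typical.

14, 11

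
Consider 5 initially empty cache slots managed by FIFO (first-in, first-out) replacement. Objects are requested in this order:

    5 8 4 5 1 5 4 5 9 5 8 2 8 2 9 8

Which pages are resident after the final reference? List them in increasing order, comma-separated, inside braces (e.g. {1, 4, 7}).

{1, 2, 4, 8, 9}

5: fault, frames (5)
8: fault, frames (5 8)
4: fault, frames (5 8 4)
5: hit
1: fault, frames (5 8 4 1)
5: hit
4: hit
5: hit
9: fault, frames (5 8 4 1 9)
5: hit
8: hit
2: fault, evict 5, frames (8 4 1 9 2)
8: hit
2: hit
9: hit
8: hit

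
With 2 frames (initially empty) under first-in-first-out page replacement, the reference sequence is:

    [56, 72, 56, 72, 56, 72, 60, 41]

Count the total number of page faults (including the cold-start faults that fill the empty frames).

4

56: fault, frames {56}
72: fault, frames {56,72}
56: hit
72: hit
56: hit
72: hit
60: fault, evict 56, frames {72,60}
41: fault, evict 72, frames {60,41}
Page faults: 4.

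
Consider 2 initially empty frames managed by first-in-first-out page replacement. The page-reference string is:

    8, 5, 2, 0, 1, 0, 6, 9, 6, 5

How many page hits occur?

8 -> miss, frames (8)
5 -> miss, frames (8 5)
2 -> miss, evict 8, frames (5 2)
0 -> miss, evict 5, frames (2 0)
1 -> miss, evict 2, frames (0 1)
0 -> hit
6 -> miss, evict 0, frames (1 6)
9 -> miss, evict 1, frames (6 9)
6 -> hit
5 -> miss, evict 6, frames (9 5)
Hits: 2.

2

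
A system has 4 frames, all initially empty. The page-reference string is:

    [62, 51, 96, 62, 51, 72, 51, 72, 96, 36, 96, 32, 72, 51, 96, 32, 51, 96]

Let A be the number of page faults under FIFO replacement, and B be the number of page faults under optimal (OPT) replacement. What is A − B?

2

Under FIFO: F F F . . F . . . F . F . F F . . . → 8 faults.
Under OPT: F F F . . F . . . F . F . . . . . . → 6 faults.
A − B = 8 − 6 = 2.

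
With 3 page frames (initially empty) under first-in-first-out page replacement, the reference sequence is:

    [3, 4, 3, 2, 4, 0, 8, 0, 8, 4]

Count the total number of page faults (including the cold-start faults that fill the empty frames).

6

3 → miss, frames [3]
4 → miss, frames [3, 4]
3 → hit
2 → miss, frames [3, 4, 2]
4 → hit
0 → miss, evict 3, frames [4, 2, 0]
8 → miss, evict 4, frames [2, 0, 8]
0 → hit
8 → hit
4 → miss, evict 2, frames [0, 8, 4]
Page faults: 6.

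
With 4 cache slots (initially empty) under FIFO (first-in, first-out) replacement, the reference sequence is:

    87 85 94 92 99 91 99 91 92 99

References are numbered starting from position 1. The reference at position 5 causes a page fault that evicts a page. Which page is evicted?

pos 1: 87 -> fault, frames (87)
pos 2: 85 -> fault, frames (87 85)
pos 3: 94 -> fault, frames (87 85 94)
pos 4: 92 -> fault, frames (87 85 94 92)
pos 5: 99 -> fault, evict 87, frames (85 94 92 99)
At position 5, page 87 is evicted.

87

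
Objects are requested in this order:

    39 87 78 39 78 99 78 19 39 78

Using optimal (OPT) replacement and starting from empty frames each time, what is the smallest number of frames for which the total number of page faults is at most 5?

f=1: 10 faults
f=2: 6 faults
f=3: 5 faults
f=4: 5 faults
f=5: 5 faults
Smallest f with faults ≤ 5 is 3.

3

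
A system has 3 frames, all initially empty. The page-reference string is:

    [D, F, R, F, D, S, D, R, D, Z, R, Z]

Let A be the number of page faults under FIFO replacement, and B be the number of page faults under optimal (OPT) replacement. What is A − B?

Under FIFO: F F F . . F F . . F F . → 7 faults.
Under OPT: F F F . . F . . . F . . → 5 faults.
A − B = 7 − 5 = 2.

2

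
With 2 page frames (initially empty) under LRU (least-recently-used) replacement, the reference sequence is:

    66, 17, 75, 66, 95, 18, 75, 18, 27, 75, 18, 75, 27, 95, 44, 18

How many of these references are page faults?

66: miss, frames {66}
17: miss, frames {66,17}
75: miss, evict 66, frames {17,75}
66: miss, evict 17, frames {75,66}
95: miss, evict 75, frames {66,95}
18: miss, evict 66, frames {95,18}
75: miss, evict 95, frames {18,75}
18: hit
27: miss, evict 75, frames {18,27}
75: miss, evict 18, frames {27,75}
18: miss, evict 27, frames {75,18}
75: hit
27: miss, evict 18, frames {75,27}
95: miss, evict 75, frames {27,95}
44: miss, evict 27, frames {95,44}
18: miss, evict 95, frames {44,18}
Page faults: 14.

14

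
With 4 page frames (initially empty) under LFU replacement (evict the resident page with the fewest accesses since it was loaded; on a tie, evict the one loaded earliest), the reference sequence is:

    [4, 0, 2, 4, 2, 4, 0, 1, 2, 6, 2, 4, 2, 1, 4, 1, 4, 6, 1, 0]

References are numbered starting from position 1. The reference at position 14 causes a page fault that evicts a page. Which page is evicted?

6

pos 1: 4 -> fault, frames [4]
pos 2: 0 -> fault, frames [4, 0]
pos 3: 2 -> fault, frames [4, 0, 2]
pos 4: 4 -> hit
pos 5: 2 -> hit
pos 6: 4 -> hit
pos 7: 0 -> hit
pos 8: 1 -> fault, frames [4, 0, 2, 1]
pos 9: 2 -> hit
pos 10: 6 -> fault, evict 1, frames [4, 0, 2, 6]
pos 11: 2 -> hit
pos 12: 4 -> hit
pos 13: 2 -> hit
pos 14: 1 -> fault, evict 6, frames [4, 0, 2, 1]
At position 14, page 6 is evicted.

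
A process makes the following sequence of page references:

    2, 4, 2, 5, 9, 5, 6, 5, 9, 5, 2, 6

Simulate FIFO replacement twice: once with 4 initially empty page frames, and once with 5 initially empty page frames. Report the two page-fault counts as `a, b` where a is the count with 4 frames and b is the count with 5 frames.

6, 5

4 frames: F F . F F . F . . . F . → 6 faults.
5 frames: F F . F F . F . . . . . → 5 faults.
5 < 6: adding a frame reduced faults, as is typical.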